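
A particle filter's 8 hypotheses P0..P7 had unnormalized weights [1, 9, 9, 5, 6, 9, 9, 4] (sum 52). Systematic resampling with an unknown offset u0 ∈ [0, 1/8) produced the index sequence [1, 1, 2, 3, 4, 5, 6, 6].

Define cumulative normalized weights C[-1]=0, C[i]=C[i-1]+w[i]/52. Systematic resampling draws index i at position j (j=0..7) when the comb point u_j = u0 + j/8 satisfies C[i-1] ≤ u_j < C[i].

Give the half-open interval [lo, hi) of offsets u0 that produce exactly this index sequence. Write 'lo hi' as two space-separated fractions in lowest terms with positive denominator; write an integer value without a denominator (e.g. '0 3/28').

C = [1/52, 5/26, 19/52, 6/13, 15/26, 3/4, 12/13, 1]
j=0 picked index 1: u0 ∈ [1/52, 5/26)
j=1 picked index 1: u0 ∈ [-11/104, 7/104)
j=2 picked index 2: u0 ∈ [-3/52, 3/26)
j=3 picked index 3: u0 ∈ [-1/104, 9/104)
j=4 picked index 4: u0 ∈ [-1/26, 1/13)
j=5 picked index 5: u0 ∈ [-5/104, 1/8)
j=6 picked index 6: u0 ∈ [0, 9/52)
j=7 picked index 6: u0 ∈ [-1/8, 5/104)
intersection: [1/52, 5/104)

1/52 5/104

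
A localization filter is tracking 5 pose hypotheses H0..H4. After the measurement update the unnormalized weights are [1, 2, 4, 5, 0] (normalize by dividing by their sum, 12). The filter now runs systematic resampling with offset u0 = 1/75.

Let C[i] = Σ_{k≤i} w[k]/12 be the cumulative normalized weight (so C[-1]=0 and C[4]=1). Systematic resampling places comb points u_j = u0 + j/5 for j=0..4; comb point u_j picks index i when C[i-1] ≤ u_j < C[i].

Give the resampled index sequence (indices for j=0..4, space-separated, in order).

0 1 2 3 3

C = [1/12, 1/4, 7/12, 1, 1]
j=0: u_0=1/75 ∈ [0, 1/12) → index 0
j=1: u_1=16/75 ∈ [1/12, 1/4) → index 1
j=2: u_2=31/75 ∈ [1/4, 7/12) → index 2
j=3: u_3=46/75 ∈ [7/12, 1) → index 3
j=4: u_4=61/75 ∈ [7/12, 1) → index 3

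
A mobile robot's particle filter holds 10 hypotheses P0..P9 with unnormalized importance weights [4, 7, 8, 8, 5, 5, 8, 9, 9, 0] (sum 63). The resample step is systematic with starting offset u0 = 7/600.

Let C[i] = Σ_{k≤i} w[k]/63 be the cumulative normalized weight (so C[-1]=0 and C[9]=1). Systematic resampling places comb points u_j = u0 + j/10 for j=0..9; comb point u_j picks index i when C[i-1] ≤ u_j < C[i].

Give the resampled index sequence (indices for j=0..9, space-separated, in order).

0 1 2 3 3 5 6 6 7 8

C = [4/63, 11/63, 19/63, 3/7, 32/63, 37/63, 5/7, 6/7, 1, 1]
j=0: u_0=7/600 ∈ [0, 4/63) → index 0
j=1: u_1=67/600 ∈ [4/63, 11/63) → index 1
j=2: u_2=127/600 ∈ [11/63, 19/63) → index 2
j=3: u_3=187/600 ∈ [19/63, 3/7) → index 3
j=4: u_4=247/600 ∈ [19/63, 3/7) → index 3
j=5: u_5=307/600 ∈ [32/63, 37/63) → index 5
j=6: u_6=367/600 ∈ [37/63, 5/7) → index 6
j=7: u_7=427/600 ∈ [37/63, 5/7) → index 6
j=8: u_8=487/600 ∈ [5/7, 6/7) → index 7
j=9: u_9=547/600 ∈ [6/7, 1) → index 8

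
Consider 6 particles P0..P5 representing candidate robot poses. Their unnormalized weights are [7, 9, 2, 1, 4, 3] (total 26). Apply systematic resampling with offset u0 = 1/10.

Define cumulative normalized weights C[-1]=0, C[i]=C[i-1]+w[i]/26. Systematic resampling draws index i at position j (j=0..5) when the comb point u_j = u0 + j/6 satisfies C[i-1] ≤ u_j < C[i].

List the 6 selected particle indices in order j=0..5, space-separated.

0 0 1 1 4 5

C = [7/26, 8/13, 9/13, 19/26, 23/26, 1]
j=0: u_0=1/10 ∈ [0, 7/26) → index 0
j=1: u_1=4/15 ∈ [0, 7/26) → index 0
j=2: u_2=13/30 ∈ [7/26, 8/13) → index 1
j=3: u_3=3/5 ∈ [7/26, 8/13) → index 1
j=4: u_4=23/30 ∈ [19/26, 23/26) → index 4
j=5: u_5=14/15 ∈ [23/26, 1) → index 5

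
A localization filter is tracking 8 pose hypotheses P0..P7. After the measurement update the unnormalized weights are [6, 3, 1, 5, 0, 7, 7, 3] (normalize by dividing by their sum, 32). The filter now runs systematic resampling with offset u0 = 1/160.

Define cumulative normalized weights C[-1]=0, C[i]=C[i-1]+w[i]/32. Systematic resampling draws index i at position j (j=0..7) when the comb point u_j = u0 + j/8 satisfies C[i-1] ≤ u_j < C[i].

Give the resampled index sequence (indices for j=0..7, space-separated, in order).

0 0 1 3 5 5 6 6

C = [3/16, 9/32, 5/16, 15/32, 15/32, 11/16, 29/32, 1]
j=0: u_0=1/160 ∈ [0, 3/16) → index 0
j=1: u_1=21/160 ∈ [0, 3/16) → index 0
j=2: u_2=41/160 ∈ [3/16, 9/32) → index 1
j=3: u_3=61/160 ∈ [5/16, 15/32) → index 3
j=4: u_4=81/160 ∈ [15/32, 11/16) → index 5
j=5: u_5=101/160 ∈ [15/32, 11/16) → index 5
j=6: u_6=121/160 ∈ [11/16, 29/32) → index 6
j=7: u_7=141/160 ∈ [11/16, 29/32) → index 6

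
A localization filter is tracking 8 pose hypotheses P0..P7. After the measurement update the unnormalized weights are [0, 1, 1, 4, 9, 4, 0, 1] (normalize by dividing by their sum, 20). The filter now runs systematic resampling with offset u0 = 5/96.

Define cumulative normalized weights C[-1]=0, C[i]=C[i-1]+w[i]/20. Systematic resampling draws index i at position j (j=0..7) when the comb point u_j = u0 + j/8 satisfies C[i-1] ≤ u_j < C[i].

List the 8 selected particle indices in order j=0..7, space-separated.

C = [0, 1/20, 1/10, 3/10, 3/4, 19/20, 19/20, 1]
j=0: u_0=5/96 ∈ [1/20, 1/10) → index 2
j=1: u_1=17/96 ∈ [1/10, 3/10) → index 3
j=2: u_2=29/96 ∈ [3/10, 3/4) → index 4
j=3: u_3=41/96 ∈ [3/10, 3/4) → index 4
j=4: u_4=53/96 ∈ [3/10, 3/4) → index 4
j=5: u_5=65/96 ∈ [3/10, 3/4) → index 4
j=6: u_6=77/96 ∈ [3/4, 19/20) → index 5
j=7: u_7=89/96 ∈ [3/4, 19/20) → index 5

2 3 4 4 4 4 5 5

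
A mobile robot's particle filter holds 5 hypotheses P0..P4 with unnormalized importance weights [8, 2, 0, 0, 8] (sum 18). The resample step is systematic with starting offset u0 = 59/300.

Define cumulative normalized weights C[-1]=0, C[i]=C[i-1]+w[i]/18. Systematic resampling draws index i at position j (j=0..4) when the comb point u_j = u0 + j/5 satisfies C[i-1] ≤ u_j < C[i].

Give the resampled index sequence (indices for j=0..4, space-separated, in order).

C = [4/9, 5/9, 5/9, 5/9, 1]
j=0: u_0=59/300 ∈ [0, 4/9) → index 0
j=1: u_1=119/300 ∈ [0, 4/9) → index 0
j=2: u_2=179/300 ∈ [5/9, 1) → index 4
j=3: u_3=239/300 ∈ [5/9, 1) → index 4
j=4: u_4=299/300 ∈ [5/9, 1) → index 4

0 0 4 4 4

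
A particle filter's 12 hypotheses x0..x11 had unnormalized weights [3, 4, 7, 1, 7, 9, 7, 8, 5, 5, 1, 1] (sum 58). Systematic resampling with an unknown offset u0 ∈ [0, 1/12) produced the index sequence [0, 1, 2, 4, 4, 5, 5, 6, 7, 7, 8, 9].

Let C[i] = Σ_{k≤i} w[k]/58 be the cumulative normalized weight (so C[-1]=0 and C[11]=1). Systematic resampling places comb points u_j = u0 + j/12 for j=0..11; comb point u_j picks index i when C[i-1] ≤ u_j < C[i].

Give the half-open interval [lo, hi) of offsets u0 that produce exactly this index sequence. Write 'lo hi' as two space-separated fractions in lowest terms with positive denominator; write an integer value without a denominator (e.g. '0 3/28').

1/116 1/29

C = [3/58, 7/58, 7/29, 15/58, 11/29, 31/58, 19/29, 23/29, 51/58, 28/29, 57/58, 1]
j=0 picked index 0: u0 ∈ [0, 3/58)
j=1 picked index 1: u0 ∈ [-11/348, 13/348)
j=2 picked index 2: u0 ∈ [-4/87, 13/174)
j=3 picked index 4: u0 ∈ [1/116, 15/116)
j=4 picked index 4: u0 ∈ [-13/174, 4/87)
j=5 picked index 5: u0 ∈ [-13/348, 41/348)
j=6 picked index 5: u0 ∈ [-7/58, 1/29)
j=7 picked index 6: u0 ∈ [-17/348, 25/348)
j=8 picked index 7: u0 ∈ [-1/87, 11/87)
j=9 picked index 7: u0 ∈ [-11/116, 5/116)
j=10 picked index 8: u0 ∈ [-7/174, 4/87)
j=11 picked index 9: u0 ∈ [-13/348, 17/348)
intersection: [1/116, 1/29)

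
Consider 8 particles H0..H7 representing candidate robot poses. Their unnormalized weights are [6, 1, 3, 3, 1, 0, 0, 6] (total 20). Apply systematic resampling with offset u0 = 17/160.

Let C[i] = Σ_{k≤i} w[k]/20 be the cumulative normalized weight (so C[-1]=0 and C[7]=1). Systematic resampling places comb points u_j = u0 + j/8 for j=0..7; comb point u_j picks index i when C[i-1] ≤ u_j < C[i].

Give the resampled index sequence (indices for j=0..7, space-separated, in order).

0 0 2 2 3 7 7 7

C = [3/10, 7/20, 1/2, 13/20, 7/10, 7/10, 7/10, 1]
j=0: u_0=17/160 ∈ [0, 3/10) → index 0
j=1: u_1=37/160 ∈ [0, 3/10) → index 0
j=2: u_2=57/160 ∈ [7/20, 1/2) → index 2
j=3: u_3=77/160 ∈ [7/20, 1/2) → index 2
j=4: u_4=97/160 ∈ [1/2, 13/20) → index 3
j=5: u_5=117/160 ∈ [7/10, 1) → index 7
j=6: u_6=137/160 ∈ [7/10, 1) → index 7
j=7: u_7=157/160 ∈ [7/10, 1) → index 7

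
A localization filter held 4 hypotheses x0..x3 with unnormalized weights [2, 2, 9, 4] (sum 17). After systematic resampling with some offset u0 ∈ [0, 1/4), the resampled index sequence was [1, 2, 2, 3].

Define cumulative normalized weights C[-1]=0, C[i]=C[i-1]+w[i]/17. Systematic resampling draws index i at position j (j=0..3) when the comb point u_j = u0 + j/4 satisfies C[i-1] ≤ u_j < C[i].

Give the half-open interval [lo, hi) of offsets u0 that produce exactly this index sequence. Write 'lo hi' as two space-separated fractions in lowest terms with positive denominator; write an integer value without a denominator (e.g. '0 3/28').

C = [2/17, 4/17, 13/17, 1]
j=0 picked index 1: u0 ∈ [2/17, 4/17)
j=1 picked index 2: u0 ∈ [-1/68, 35/68)
j=2 picked index 2: u0 ∈ [-9/34, 9/34)
j=3 picked index 3: u0 ∈ [1/68, 1/4)
intersection: [2/17, 4/17)

2/17 4/17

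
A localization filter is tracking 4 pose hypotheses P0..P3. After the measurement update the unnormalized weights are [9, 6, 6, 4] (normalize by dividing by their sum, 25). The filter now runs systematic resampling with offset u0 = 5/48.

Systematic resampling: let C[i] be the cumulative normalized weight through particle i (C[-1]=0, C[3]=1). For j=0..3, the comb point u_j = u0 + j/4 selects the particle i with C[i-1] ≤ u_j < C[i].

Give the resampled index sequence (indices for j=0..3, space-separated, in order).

0 0 2 3

C = [9/25, 3/5, 21/25, 1]
j=0: u_0=5/48 ∈ [0, 9/25) → index 0
j=1: u_1=17/48 ∈ [0, 9/25) → index 0
j=2: u_2=29/48 ∈ [3/5, 21/25) → index 2
j=3: u_3=41/48 ∈ [21/25, 1) → index 3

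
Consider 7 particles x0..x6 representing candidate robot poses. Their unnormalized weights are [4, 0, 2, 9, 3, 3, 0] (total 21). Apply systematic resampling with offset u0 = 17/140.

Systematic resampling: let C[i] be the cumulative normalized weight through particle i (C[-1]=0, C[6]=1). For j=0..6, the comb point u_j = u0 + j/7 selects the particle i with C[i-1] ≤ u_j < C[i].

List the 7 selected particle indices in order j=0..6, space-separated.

0 2 3 3 3 4 5

C = [4/21, 4/21, 2/7, 5/7, 6/7, 1, 1]
j=0: u_0=17/140 ∈ [0, 4/21) → index 0
j=1: u_1=37/140 ∈ [4/21, 2/7) → index 2
j=2: u_2=57/140 ∈ [2/7, 5/7) → index 3
j=3: u_3=11/20 ∈ [2/7, 5/7) → index 3
j=4: u_4=97/140 ∈ [2/7, 5/7) → index 3
j=5: u_5=117/140 ∈ [5/7, 6/7) → index 4
j=6: u_6=137/140 ∈ [6/7, 1) → index 5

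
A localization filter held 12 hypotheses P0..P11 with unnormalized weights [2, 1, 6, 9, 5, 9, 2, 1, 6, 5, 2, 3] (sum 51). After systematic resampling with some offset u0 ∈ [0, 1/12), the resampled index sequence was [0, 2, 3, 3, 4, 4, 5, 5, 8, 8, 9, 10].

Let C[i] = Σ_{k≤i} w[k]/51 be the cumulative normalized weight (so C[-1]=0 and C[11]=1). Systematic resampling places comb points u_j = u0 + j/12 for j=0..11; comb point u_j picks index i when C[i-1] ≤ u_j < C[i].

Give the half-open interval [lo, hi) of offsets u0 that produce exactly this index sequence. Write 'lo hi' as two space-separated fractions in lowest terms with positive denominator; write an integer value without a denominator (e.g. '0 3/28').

1/51 5/204

C = [2/51, 1/17, 3/17, 6/17, 23/51, 32/51, 2/3, 35/51, 41/51, 46/51, 16/17, 1]
j=0 picked index 0: u0 ∈ [0, 2/51)
j=1 picked index 2: u0 ∈ [-5/204, 19/204)
j=2 picked index 3: u0 ∈ [1/102, 19/102)
j=3 picked index 3: u0 ∈ [-5/68, 7/68)
j=4 picked index 4: u0 ∈ [1/51, 2/17)
j=5 picked index 4: u0 ∈ [-13/204, 7/204)
j=6 picked index 5: u0 ∈ [-5/102, 13/102)
j=7 picked index 5: u0 ∈ [-9/68, 3/68)
j=8 picked index 8: u0 ∈ [1/51, 7/51)
j=9 picked index 8: u0 ∈ [-13/204, 11/204)
j=10 picked index 9: u0 ∈ [-1/34, 7/102)
j=11 picked index 10: u0 ∈ [-1/68, 5/204)
intersection: [1/51, 5/204)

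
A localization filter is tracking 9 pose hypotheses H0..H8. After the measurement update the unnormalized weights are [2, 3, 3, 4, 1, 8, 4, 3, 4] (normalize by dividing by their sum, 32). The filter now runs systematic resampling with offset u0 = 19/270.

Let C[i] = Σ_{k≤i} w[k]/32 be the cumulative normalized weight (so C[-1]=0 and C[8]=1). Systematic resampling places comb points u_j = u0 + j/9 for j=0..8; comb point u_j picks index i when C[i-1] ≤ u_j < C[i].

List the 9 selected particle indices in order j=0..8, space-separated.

C = [1/16, 5/32, 1/4, 3/8, 13/32, 21/32, 25/32, 7/8, 1]
j=0: u_0=19/270 ∈ [1/16, 5/32) → index 1
j=1: u_1=49/270 ∈ [5/32, 1/4) → index 2
j=2: u_2=79/270 ∈ [1/4, 3/8) → index 3
j=3: u_3=109/270 ∈ [3/8, 13/32) → index 4
j=4: u_4=139/270 ∈ [13/32, 21/32) → index 5
j=5: u_5=169/270 ∈ [13/32, 21/32) → index 5
j=6: u_6=199/270 ∈ [21/32, 25/32) → index 6
j=7: u_7=229/270 ∈ [25/32, 7/8) → index 7
j=8: u_8=259/270 ∈ [7/8, 1) → index 8

1 2 3 4 5 5 6 7 8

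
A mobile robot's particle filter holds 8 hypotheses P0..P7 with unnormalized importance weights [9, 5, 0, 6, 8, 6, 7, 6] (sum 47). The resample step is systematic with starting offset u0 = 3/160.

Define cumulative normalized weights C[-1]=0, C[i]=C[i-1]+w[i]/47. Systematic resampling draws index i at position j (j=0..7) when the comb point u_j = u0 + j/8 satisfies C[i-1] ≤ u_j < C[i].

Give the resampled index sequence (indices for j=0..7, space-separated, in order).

0 0 1 3 4 5 6 7

C = [9/47, 14/47, 14/47, 20/47, 28/47, 34/47, 41/47, 1]
j=0: u_0=3/160 ∈ [0, 9/47) → index 0
j=1: u_1=23/160 ∈ [0, 9/47) → index 0
j=2: u_2=43/160 ∈ [9/47, 14/47) → index 1
j=3: u_3=63/160 ∈ [14/47, 20/47) → index 3
j=4: u_4=83/160 ∈ [20/47, 28/47) → index 4
j=5: u_5=103/160 ∈ [28/47, 34/47) → index 5
j=6: u_6=123/160 ∈ [34/47, 41/47) → index 6
j=7: u_7=143/160 ∈ [41/47, 1) → index 7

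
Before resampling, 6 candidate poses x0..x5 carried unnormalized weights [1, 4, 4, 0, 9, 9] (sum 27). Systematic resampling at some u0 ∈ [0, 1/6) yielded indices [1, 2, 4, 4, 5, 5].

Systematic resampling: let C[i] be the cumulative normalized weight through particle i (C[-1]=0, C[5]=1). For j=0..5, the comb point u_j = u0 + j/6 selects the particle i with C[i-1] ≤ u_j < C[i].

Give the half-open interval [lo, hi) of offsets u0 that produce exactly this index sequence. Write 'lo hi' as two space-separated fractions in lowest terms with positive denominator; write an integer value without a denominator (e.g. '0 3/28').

1/27 1/6

C = [1/27, 5/27, 1/3, 1/3, 2/3, 1]
j=0 picked index 1: u0 ∈ [1/27, 5/27)
j=1 picked index 2: u0 ∈ [1/54, 1/6)
j=2 picked index 4: u0 ∈ [0, 1/3)
j=3 picked index 4: u0 ∈ [-1/6, 1/6)
j=4 picked index 5: u0 ∈ [0, 1/3)
j=5 picked index 5: u0 ∈ [-1/6, 1/6)
intersection: [1/27, 1/6)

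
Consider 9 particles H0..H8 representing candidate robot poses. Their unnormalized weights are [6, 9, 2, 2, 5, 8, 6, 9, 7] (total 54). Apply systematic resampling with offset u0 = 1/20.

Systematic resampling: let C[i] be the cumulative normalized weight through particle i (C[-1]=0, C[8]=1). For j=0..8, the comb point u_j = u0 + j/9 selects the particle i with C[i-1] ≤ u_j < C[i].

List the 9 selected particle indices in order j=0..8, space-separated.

C = [1/9, 5/18, 17/54, 19/54, 4/9, 16/27, 19/27, 47/54, 1]
j=0: u_0=1/20 ∈ [0, 1/9) → index 0
j=1: u_1=29/180 ∈ [1/9, 5/18) → index 1
j=2: u_2=49/180 ∈ [1/9, 5/18) → index 1
j=3: u_3=23/60 ∈ [19/54, 4/9) → index 4
j=4: u_4=89/180 ∈ [4/9, 16/27) → index 5
j=5: u_5=109/180 ∈ [16/27, 19/27) → index 6
j=6: u_6=43/60 ∈ [19/27, 47/54) → index 7
j=7: u_7=149/180 ∈ [19/27, 47/54) → index 7
j=8: u_8=169/180 ∈ [47/54, 1) → index 8

0 1 1 4 5 6 7 7 8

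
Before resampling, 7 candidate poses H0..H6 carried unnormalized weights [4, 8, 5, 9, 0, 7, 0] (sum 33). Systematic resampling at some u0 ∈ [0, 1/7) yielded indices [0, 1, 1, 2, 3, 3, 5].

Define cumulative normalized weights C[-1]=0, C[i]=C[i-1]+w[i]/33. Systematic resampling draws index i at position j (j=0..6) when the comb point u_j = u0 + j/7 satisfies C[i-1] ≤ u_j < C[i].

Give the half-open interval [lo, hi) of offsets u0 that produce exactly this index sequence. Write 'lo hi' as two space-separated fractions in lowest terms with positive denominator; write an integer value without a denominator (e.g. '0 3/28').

C = [4/33, 4/11, 17/33, 26/33, 26/33, 1, 1]
j=0 picked index 0: u0 ∈ [0, 4/33)
j=1 picked index 1: u0 ∈ [-5/231, 17/77)
j=2 picked index 1: u0 ∈ [-38/231, 6/77)
j=3 picked index 2: u0 ∈ [-5/77, 20/231)
j=4 picked index 3: u0 ∈ [-13/231, 50/231)
j=5 picked index 3: u0 ∈ [-46/231, 17/231)
j=6 picked index 5: u0 ∈ [-16/231, 1/7)
intersection: [0, 17/231)

0 17/231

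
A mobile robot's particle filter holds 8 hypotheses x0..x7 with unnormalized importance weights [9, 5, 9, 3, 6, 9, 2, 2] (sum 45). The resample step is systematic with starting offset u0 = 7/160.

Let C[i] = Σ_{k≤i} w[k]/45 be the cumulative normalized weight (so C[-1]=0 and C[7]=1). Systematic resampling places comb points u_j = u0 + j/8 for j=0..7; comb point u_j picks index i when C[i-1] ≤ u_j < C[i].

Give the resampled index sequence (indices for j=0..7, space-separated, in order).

C = [1/5, 14/45, 23/45, 26/45, 32/45, 41/45, 43/45, 1]
j=0: u_0=7/160 ∈ [0, 1/5) → index 0
j=1: u_1=27/160 ∈ [0, 1/5) → index 0
j=2: u_2=47/160 ∈ [1/5, 14/45) → index 1
j=3: u_3=67/160 ∈ [14/45, 23/45) → index 2
j=4: u_4=87/160 ∈ [23/45, 26/45) → index 3
j=5: u_5=107/160 ∈ [26/45, 32/45) → index 4
j=6: u_6=127/160 ∈ [32/45, 41/45) → index 5
j=7: u_7=147/160 ∈ [41/45, 43/45) → index 6

0 0 1 2 3 4 5 6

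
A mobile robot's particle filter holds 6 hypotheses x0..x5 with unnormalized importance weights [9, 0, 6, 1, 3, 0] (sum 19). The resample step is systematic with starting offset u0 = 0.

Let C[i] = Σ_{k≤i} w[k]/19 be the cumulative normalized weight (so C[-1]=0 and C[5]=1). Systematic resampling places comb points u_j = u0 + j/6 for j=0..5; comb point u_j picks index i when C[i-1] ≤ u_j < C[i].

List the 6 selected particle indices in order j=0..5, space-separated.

0 0 0 2 2 3

C = [9/19, 9/19, 15/19, 16/19, 1, 1]
j=0: u_0=0 ∈ [0, 9/19) → index 0
j=1: u_1=1/6 ∈ [0, 9/19) → index 0
j=2: u_2=1/3 ∈ [0, 9/19) → index 0
j=3: u_3=1/2 ∈ [9/19, 15/19) → index 2
j=4: u_4=2/3 ∈ [9/19, 15/19) → index 2
j=5: u_5=5/6 ∈ [15/19, 16/19) → index 3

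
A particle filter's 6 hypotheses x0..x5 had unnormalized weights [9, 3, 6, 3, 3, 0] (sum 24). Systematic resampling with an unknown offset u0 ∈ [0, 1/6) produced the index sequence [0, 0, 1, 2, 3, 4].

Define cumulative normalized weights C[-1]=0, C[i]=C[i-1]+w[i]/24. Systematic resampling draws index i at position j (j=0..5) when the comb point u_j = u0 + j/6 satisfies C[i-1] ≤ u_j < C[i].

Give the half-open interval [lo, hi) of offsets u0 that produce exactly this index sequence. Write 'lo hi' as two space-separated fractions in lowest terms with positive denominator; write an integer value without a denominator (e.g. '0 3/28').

C = [3/8, 1/2, 3/4, 7/8, 1, 1]
j=0 picked index 0: u0 ∈ [0, 3/8)
j=1 picked index 0: u0 ∈ [-1/6, 5/24)
j=2 picked index 1: u0 ∈ [1/24, 1/6)
j=3 picked index 2: u0 ∈ [0, 1/4)
j=4 picked index 3: u0 ∈ [1/12, 5/24)
j=5 picked index 4: u0 ∈ [1/24, 1/6)
intersection: [1/12, 1/6)

1/12 1/6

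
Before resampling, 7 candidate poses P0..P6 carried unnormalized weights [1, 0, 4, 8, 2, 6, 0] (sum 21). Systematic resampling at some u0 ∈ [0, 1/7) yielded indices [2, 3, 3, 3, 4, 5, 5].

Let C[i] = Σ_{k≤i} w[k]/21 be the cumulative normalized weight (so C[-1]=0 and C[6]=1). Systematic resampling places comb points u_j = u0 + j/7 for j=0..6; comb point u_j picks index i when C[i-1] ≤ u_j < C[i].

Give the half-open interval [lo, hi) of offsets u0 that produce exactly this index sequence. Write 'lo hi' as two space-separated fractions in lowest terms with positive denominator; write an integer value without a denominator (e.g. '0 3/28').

2/21 1/7

C = [1/21, 1/21, 5/21, 13/21, 5/7, 1, 1]
j=0 picked index 2: u0 ∈ [1/21, 5/21)
j=1 picked index 3: u0 ∈ [2/21, 10/21)
j=2 picked index 3: u0 ∈ [-1/21, 1/3)
j=3 picked index 3: u0 ∈ [-4/21, 4/21)
j=4 picked index 4: u0 ∈ [1/21, 1/7)
j=5 picked index 5: u0 ∈ [0, 2/7)
j=6 picked index 5: u0 ∈ [-1/7, 1/7)
intersection: [2/21, 1/7)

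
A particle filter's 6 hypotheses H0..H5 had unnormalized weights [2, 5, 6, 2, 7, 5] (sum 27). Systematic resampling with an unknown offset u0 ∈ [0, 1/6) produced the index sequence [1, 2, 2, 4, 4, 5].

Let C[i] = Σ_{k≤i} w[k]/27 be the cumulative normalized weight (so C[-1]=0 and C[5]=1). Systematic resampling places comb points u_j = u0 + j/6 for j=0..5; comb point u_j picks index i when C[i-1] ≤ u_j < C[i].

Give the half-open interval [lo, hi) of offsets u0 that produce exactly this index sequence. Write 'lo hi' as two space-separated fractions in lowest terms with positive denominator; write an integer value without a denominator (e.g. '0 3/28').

5/54 4/27

C = [2/27, 7/27, 13/27, 5/9, 22/27, 1]
j=0 picked index 1: u0 ∈ [2/27, 7/27)
j=1 picked index 2: u0 ∈ [5/54, 17/54)
j=2 picked index 2: u0 ∈ [-2/27, 4/27)
j=3 picked index 4: u0 ∈ [1/18, 17/54)
j=4 picked index 4: u0 ∈ [-1/9, 4/27)
j=5 picked index 5: u0 ∈ [-1/54, 1/6)
intersection: [5/54, 4/27)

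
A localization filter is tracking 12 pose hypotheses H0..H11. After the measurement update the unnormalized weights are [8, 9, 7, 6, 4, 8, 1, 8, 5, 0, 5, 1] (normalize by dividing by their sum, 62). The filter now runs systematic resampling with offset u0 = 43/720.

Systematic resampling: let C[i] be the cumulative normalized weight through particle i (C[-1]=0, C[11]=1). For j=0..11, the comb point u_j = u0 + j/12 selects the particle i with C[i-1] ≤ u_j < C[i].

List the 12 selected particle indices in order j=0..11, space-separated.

0 1 1 2 3 3 5 5 7 7 8 10

C = [4/31, 17/62, 12/31, 15/31, 17/31, 21/31, 43/62, 51/62, 28/31, 28/31, 61/62, 1]
j=0: u_0=43/720 ∈ [0, 4/31) → index 0
j=1: u_1=103/720 ∈ [4/31, 17/62) → index 1
j=2: u_2=163/720 ∈ [4/31, 17/62) → index 1
j=3: u_3=223/720 ∈ [17/62, 12/31) → index 2
j=4: u_4=283/720 ∈ [12/31, 15/31) → index 3
j=5: u_5=343/720 ∈ [12/31, 15/31) → index 3
j=6: u_6=403/720 ∈ [17/31, 21/31) → index 5
j=7: u_7=463/720 ∈ [17/31, 21/31) → index 5
j=8: u_8=523/720 ∈ [43/62, 51/62) → index 7
j=9: u_9=583/720 ∈ [43/62, 51/62) → index 7
j=10: u_10=643/720 ∈ [51/62, 28/31) → index 8
j=11: u_11=703/720 ∈ [28/31, 61/62) → index 10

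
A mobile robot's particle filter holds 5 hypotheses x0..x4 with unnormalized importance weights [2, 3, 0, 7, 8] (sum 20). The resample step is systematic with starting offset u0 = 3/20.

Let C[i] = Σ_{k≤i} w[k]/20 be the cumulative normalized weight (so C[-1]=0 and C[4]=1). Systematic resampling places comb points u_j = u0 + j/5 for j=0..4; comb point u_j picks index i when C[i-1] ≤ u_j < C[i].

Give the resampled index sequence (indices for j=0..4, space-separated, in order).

1 3 3 4 4

C = [1/10, 1/4, 1/4, 3/5, 1]
j=0: u_0=3/20 ∈ [1/10, 1/4) → index 1
j=1: u_1=7/20 ∈ [1/4, 3/5) → index 3
j=2: u_2=11/20 ∈ [1/4, 3/5) → index 3
j=3: u_3=3/4 ∈ [3/5, 1) → index 4
j=4: u_4=19/20 ∈ [3/5, 1) → index 4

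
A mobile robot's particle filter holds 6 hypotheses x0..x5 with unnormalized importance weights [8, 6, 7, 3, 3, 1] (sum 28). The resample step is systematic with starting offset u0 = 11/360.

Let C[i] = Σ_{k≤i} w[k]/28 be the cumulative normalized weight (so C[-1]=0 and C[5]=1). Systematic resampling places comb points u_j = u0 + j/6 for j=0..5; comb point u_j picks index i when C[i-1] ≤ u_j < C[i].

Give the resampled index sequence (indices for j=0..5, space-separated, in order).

C = [2/7, 1/2, 3/4, 6/7, 27/28, 1]
j=0: u_0=11/360 ∈ [0, 2/7) → index 0
j=1: u_1=71/360 ∈ [0, 2/7) → index 0
j=2: u_2=131/360 ∈ [2/7, 1/2) → index 1
j=3: u_3=191/360 ∈ [1/2, 3/4) → index 2
j=4: u_4=251/360 ∈ [1/2, 3/4) → index 2
j=5: u_5=311/360 ∈ [6/7, 27/28) → index 4

0 0 1 2 2 4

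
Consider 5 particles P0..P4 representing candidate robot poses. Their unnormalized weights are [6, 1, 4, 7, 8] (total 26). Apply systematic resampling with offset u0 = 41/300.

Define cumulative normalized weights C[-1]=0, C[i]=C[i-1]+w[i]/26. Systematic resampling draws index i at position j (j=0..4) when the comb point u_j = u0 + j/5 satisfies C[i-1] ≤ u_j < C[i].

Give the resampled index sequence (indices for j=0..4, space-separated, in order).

C = [3/13, 7/26, 11/26, 9/13, 1]
j=0: u_0=41/300 ∈ [0, 3/13) → index 0
j=1: u_1=101/300 ∈ [7/26, 11/26) → index 2
j=2: u_2=161/300 ∈ [11/26, 9/13) → index 3
j=3: u_3=221/300 ∈ [9/13, 1) → index 4
j=4: u_4=281/300 ∈ [9/13, 1) → index 4

0 2 3 4 4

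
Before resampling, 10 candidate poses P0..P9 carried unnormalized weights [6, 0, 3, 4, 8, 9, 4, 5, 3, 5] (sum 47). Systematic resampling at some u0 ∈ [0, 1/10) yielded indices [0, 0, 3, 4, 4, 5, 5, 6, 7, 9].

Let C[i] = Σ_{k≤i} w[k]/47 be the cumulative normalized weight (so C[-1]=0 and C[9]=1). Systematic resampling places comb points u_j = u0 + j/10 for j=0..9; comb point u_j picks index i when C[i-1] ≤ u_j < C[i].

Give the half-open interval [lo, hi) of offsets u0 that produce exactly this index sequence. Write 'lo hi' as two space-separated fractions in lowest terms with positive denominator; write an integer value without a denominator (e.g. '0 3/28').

0 11/470

C = [6/47, 6/47, 9/47, 13/47, 21/47, 30/47, 34/47, 39/47, 42/47, 1]
j=0 picked index 0: u0 ∈ [0, 6/47)
j=1 picked index 0: u0 ∈ [-1/10, 13/470)
j=2 picked index 3: u0 ∈ [-2/235, 18/235)
j=3 picked index 4: u0 ∈ [-11/470, 69/470)
j=4 picked index 4: u0 ∈ [-29/235, 11/235)
j=5 picked index 5: u0 ∈ [-5/94, 13/94)
j=6 picked index 5: u0 ∈ [-36/235, 9/235)
j=7 picked index 6: u0 ∈ [-29/470, 11/470)
j=8 picked index 7: u0 ∈ [-18/235, 7/235)
j=9 picked index 9: u0 ∈ [-3/470, 1/10)
intersection: [0, 11/470)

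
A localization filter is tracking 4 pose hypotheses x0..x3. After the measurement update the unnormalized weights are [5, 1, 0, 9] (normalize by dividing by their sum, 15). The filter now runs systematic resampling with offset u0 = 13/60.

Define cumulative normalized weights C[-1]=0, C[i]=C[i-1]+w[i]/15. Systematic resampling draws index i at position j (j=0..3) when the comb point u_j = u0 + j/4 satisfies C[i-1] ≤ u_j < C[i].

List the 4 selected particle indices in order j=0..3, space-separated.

C = [1/3, 2/5, 2/5, 1]
j=0: u_0=13/60 ∈ [0, 1/3) → index 0
j=1: u_1=7/15 ∈ [2/5, 1) → index 3
j=2: u_2=43/60 ∈ [2/5, 1) → index 3
j=3: u_3=29/30 ∈ [2/5, 1) → index 3

0 3 3 3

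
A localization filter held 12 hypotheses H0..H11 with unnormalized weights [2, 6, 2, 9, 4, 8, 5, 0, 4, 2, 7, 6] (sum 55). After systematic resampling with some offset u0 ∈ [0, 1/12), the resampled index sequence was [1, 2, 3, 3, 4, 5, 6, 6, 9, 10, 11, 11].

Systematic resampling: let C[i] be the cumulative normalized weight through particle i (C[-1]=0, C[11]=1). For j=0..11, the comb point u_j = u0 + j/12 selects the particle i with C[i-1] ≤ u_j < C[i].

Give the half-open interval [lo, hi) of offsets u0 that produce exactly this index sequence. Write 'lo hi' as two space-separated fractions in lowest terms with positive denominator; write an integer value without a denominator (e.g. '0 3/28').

7/110 47/660

C = [2/55, 8/55, 2/11, 19/55, 23/55, 31/55, 36/55, 36/55, 8/11, 42/55, 49/55, 1]
j=0 picked index 1: u0 ∈ [2/55, 8/55)
j=1 picked index 2: u0 ∈ [41/660, 13/132)
j=2 picked index 3: u0 ∈ [1/66, 59/330)
j=3 picked index 3: u0 ∈ [-3/44, 21/220)
j=4 picked index 4: u0 ∈ [2/165, 14/165)
j=5 picked index 5: u0 ∈ [1/660, 97/660)
j=6 picked index 6: u0 ∈ [7/110, 17/110)
j=7 picked index 6: u0 ∈ [-13/660, 47/660)
j=8 picked index 9: u0 ∈ [2/33, 16/165)
j=9 picked index 10: u0 ∈ [3/220, 31/220)
j=10 picked index 11: u0 ∈ [19/330, 1/6)
j=11 picked index 11: u0 ∈ [-17/660, 1/12)
intersection: [7/110, 47/660)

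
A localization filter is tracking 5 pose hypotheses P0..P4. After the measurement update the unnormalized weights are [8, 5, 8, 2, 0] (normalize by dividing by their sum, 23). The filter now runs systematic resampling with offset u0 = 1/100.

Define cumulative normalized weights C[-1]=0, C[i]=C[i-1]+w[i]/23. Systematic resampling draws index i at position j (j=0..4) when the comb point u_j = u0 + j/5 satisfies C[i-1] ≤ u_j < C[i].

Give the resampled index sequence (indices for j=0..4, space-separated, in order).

0 0 1 2 2

C = [8/23, 13/23, 21/23, 1, 1]
j=0: u_0=1/100 ∈ [0, 8/23) → index 0
j=1: u_1=21/100 ∈ [0, 8/23) → index 0
j=2: u_2=41/100 ∈ [8/23, 13/23) → index 1
j=3: u_3=61/100 ∈ [13/23, 21/23) → index 2
j=4: u_4=81/100 ∈ [13/23, 21/23) → index 2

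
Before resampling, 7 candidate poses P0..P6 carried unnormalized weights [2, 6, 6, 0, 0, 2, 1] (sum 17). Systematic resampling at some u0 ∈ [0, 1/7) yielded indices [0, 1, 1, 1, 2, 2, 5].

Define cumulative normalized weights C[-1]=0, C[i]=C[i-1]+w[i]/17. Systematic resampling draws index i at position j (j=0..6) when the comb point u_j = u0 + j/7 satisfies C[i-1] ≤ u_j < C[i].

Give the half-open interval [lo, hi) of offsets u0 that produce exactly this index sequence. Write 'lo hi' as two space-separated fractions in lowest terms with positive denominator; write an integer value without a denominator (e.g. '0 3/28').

0 5/119

C = [2/17, 8/17, 14/17, 14/17, 14/17, 16/17, 1]
j=0 picked index 0: u0 ∈ [0, 2/17)
j=1 picked index 1: u0 ∈ [-3/119, 39/119)
j=2 picked index 1: u0 ∈ [-20/119, 22/119)
j=3 picked index 1: u0 ∈ [-37/119, 5/119)
j=4 picked index 2: u0 ∈ [-12/119, 30/119)
j=5 picked index 2: u0 ∈ [-29/119, 13/119)
j=6 picked index 5: u0 ∈ [-4/119, 10/119)
intersection: [0, 5/119)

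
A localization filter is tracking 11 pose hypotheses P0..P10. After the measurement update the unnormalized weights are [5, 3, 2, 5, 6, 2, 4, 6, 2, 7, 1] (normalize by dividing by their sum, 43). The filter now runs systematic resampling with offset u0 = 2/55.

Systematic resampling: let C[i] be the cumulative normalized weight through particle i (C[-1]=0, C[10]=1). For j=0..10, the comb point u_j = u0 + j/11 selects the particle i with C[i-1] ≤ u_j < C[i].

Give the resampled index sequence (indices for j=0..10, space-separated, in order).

C = [5/43, 8/43, 10/43, 15/43, 21/43, 23/43, 27/43, 33/43, 35/43, 42/43, 1]
j=0: u_0=2/55 ∈ [0, 5/43) → index 0
j=1: u_1=7/55 ∈ [5/43, 8/43) → index 1
j=2: u_2=12/55 ∈ [8/43, 10/43) → index 2
j=3: u_3=17/55 ∈ [10/43, 15/43) → index 3
j=4: u_4=2/5 ∈ [15/43, 21/43) → index 4
j=5: u_5=27/55 ∈ [21/43, 23/43) → index 5
j=6: u_6=32/55 ∈ [23/43, 27/43) → index 6
j=7: u_7=37/55 ∈ [27/43, 33/43) → index 7
j=8: u_8=42/55 ∈ [27/43, 33/43) → index 7
j=9: u_9=47/55 ∈ [35/43, 42/43) → index 9
j=10: u_10=52/55 ∈ [35/43, 42/43) → index 9

0 1 2 3 4 5 6 7 7 9 9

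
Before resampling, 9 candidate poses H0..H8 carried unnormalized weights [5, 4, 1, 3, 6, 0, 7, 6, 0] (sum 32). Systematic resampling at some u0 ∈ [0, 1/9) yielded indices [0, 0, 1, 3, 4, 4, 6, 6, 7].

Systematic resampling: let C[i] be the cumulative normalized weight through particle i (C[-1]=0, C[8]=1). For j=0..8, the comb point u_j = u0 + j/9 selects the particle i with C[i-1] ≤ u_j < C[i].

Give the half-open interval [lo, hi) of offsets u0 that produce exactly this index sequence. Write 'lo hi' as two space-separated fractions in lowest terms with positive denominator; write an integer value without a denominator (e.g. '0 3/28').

0 5/144

C = [5/32, 9/32, 5/16, 13/32, 19/32, 19/32, 13/16, 1, 1]
j=0 picked index 0: u0 ∈ [0, 5/32)
j=1 picked index 0: u0 ∈ [-1/9, 13/288)
j=2 picked index 1: u0 ∈ [-19/288, 17/288)
j=3 picked index 3: u0 ∈ [-1/48, 7/96)
j=4 picked index 4: u0 ∈ [-11/288, 43/288)
j=5 picked index 4: u0 ∈ [-43/288, 11/288)
j=6 picked index 6: u0 ∈ [-7/96, 7/48)
j=7 picked index 6: u0 ∈ [-53/288, 5/144)
j=8 picked index 7: u0 ∈ [-11/144, 1/9)
intersection: [0, 5/144)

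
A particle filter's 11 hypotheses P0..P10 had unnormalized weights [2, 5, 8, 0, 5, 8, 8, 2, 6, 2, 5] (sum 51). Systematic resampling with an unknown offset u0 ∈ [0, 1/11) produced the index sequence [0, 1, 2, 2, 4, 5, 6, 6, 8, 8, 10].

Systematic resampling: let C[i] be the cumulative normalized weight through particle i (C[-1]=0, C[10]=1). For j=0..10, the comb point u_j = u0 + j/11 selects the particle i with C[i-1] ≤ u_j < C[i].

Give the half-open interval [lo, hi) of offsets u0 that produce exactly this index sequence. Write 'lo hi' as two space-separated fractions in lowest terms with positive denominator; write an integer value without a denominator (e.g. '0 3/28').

C = [2/51, 7/51, 5/17, 5/17, 20/51, 28/51, 12/17, 38/51, 44/51, 46/51, 1]
j=0 picked index 0: u0 ∈ [0, 2/51)
j=1 picked index 1: u0 ∈ [-29/561, 26/561)
j=2 picked index 2: u0 ∈ [-25/561, 21/187)
j=3 picked index 2: u0 ∈ [-76/561, 4/187)
j=4 picked index 4: u0 ∈ [-13/187, 16/561)
j=5 picked index 5: u0 ∈ [-35/561, 53/561)
j=6 picked index 6: u0 ∈ [2/561, 30/187)
j=7 picked index 6: u0 ∈ [-49/561, 13/187)
j=8 picked index 8: u0 ∈ [10/561, 76/561)
j=9 picked index 8: u0 ∈ [-41/561, 25/561)
j=10 picked index 10: u0 ∈ [-4/561, 1/11)
intersection: [10/561, 4/187)

10/561 4/187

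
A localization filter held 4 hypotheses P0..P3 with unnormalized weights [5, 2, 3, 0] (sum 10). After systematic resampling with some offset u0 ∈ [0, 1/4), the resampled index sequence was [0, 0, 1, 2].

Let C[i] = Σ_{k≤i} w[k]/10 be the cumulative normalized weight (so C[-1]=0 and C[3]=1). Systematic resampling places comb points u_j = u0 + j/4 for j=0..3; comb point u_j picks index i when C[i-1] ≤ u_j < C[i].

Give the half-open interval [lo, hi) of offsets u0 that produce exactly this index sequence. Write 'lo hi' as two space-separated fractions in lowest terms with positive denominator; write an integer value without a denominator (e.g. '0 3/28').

C = [1/2, 7/10, 1, 1]
j=0 picked index 0: u0 ∈ [0, 1/2)
j=1 picked index 0: u0 ∈ [-1/4, 1/4)
j=2 picked index 1: u0 ∈ [0, 1/5)
j=3 picked index 2: u0 ∈ [-1/20, 1/4)
intersection: [0, 1/5)

0 1/5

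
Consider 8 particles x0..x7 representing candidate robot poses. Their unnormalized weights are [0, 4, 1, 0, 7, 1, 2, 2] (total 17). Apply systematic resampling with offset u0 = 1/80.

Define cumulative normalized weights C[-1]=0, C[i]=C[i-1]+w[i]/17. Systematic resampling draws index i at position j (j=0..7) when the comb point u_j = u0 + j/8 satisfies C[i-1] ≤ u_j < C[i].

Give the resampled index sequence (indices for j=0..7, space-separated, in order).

1 1 2 4 4 4 5 7

C = [0, 4/17, 5/17, 5/17, 12/17, 13/17, 15/17, 1]
j=0: u_0=1/80 ∈ [0, 4/17) → index 1
j=1: u_1=11/80 ∈ [0, 4/17) → index 1
j=2: u_2=21/80 ∈ [4/17, 5/17) → index 2
j=3: u_3=31/80 ∈ [5/17, 12/17) → index 4
j=4: u_4=41/80 ∈ [5/17, 12/17) → index 4
j=5: u_5=51/80 ∈ [5/17, 12/17) → index 4
j=6: u_6=61/80 ∈ [12/17, 13/17) → index 5
j=7: u_7=71/80 ∈ [15/17, 1) → index 7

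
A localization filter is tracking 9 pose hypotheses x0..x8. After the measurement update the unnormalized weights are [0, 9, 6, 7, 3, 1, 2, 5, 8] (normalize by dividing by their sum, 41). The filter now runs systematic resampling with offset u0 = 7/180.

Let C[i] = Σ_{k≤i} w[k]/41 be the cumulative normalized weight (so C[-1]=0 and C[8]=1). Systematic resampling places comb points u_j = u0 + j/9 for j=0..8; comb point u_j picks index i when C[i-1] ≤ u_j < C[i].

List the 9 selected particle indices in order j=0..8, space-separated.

1 1 2 3 3 4 7 8 8

C = [0, 9/41, 15/41, 22/41, 25/41, 26/41, 28/41, 33/41, 1]
j=0: u_0=7/180 ∈ [0, 9/41) → index 1
j=1: u_1=3/20 ∈ [0, 9/41) → index 1
j=2: u_2=47/180 ∈ [9/41, 15/41) → index 2
j=3: u_3=67/180 ∈ [15/41, 22/41) → index 3
j=4: u_4=29/60 ∈ [15/41, 22/41) → index 3
j=5: u_5=107/180 ∈ [22/41, 25/41) → index 4
j=6: u_6=127/180 ∈ [28/41, 33/41) → index 7
j=7: u_7=49/60 ∈ [33/41, 1) → index 8
j=8: u_8=167/180 ∈ [33/41, 1) → index 8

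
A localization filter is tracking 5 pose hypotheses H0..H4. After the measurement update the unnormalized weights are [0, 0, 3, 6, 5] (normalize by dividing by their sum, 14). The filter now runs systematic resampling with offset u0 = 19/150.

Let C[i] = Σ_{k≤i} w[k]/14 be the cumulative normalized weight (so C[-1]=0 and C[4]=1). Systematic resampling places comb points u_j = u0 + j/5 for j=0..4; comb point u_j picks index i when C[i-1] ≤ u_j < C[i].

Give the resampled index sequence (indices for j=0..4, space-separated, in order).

2 3 3 4 4

C = [0, 0, 3/14, 9/14, 1]
j=0: u_0=19/150 ∈ [0, 3/14) → index 2
j=1: u_1=49/150 ∈ [3/14, 9/14) → index 3
j=2: u_2=79/150 ∈ [3/14, 9/14) → index 3
j=3: u_3=109/150 ∈ [9/14, 1) → index 4
j=4: u_4=139/150 ∈ [9/14, 1) → index 4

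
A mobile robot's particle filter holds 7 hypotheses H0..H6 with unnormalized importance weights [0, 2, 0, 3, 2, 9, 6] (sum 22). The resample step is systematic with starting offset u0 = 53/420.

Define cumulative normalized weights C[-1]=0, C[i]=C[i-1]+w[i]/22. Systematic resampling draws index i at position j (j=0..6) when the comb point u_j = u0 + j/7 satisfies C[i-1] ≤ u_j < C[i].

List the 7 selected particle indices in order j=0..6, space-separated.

C = [0, 1/11, 1/11, 5/22, 7/22, 8/11, 1]
j=0: u_0=53/420 ∈ [1/11, 5/22) → index 3
j=1: u_1=113/420 ∈ [5/22, 7/22) → index 4
j=2: u_2=173/420 ∈ [7/22, 8/11) → index 5
j=3: u_3=233/420 ∈ [7/22, 8/11) → index 5
j=4: u_4=293/420 ∈ [7/22, 8/11) → index 5
j=5: u_5=353/420 ∈ [8/11, 1) → index 6
j=6: u_6=59/60 ∈ [8/11, 1) → index 6

3 4 5 5 5 6 6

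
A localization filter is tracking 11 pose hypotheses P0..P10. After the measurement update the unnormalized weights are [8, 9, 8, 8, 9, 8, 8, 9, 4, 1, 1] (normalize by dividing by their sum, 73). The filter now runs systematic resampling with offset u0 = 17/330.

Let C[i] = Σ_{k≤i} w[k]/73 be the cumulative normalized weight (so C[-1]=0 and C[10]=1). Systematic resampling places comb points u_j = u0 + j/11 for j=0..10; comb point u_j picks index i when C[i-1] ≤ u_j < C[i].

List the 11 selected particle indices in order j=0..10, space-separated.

0 1 2 2 3 4 5 6 6 7 8

C = [8/73, 17/73, 25/73, 33/73, 42/73, 50/73, 58/73, 67/73, 71/73, 72/73, 1]
j=0: u_0=17/330 ∈ [0, 8/73) → index 0
j=1: u_1=47/330 ∈ [8/73, 17/73) → index 1
j=2: u_2=7/30 ∈ [17/73, 25/73) → index 2
j=3: u_3=107/330 ∈ [17/73, 25/73) → index 2
j=4: u_4=137/330 ∈ [25/73, 33/73) → index 3
j=5: u_5=167/330 ∈ [33/73, 42/73) → index 4
j=6: u_6=197/330 ∈ [42/73, 50/73) → index 5
j=7: u_7=227/330 ∈ [50/73, 58/73) → index 6
j=8: u_8=257/330 ∈ [50/73, 58/73) → index 6
j=9: u_9=287/330 ∈ [58/73, 67/73) → index 7
j=10: u_10=317/330 ∈ [67/73, 71/73) → index 8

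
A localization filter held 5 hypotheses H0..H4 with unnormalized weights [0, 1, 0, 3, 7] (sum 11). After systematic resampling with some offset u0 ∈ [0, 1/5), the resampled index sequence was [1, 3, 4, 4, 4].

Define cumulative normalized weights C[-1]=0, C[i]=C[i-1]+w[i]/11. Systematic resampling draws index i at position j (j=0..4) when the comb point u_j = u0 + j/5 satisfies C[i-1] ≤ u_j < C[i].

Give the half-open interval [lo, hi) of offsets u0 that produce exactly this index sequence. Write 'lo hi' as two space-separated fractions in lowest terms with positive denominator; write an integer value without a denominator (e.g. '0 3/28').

0 1/11

C = [0, 1/11, 1/11, 4/11, 1]
j=0 picked index 1: u0 ∈ [0, 1/11)
j=1 picked index 3: u0 ∈ [-6/55, 9/55)
j=2 picked index 4: u0 ∈ [-2/55, 3/5)
j=3 picked index 4: u0 ∈ [-13/55, 2/5)
j=4 picked index 4: u0 ∈ [-24/55, 1/5)
intersection: [0, 1/11)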